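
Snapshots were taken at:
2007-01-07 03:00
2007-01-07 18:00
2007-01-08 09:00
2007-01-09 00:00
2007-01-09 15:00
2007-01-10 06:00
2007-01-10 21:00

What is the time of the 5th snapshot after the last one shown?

2007-01-14 00:00

The interval is a steady 15 hours (15, 15, 15, 15, 15, 15).
2007-01-10 21:00 + 15 h = 2007-01-11 12:00.
2007-01-11 12:00 + 15 h = 2007-01-12 03:00.
2007-01-12 03:00 + 15 h = 2007-01-12 18:00.
2007-01-12 18:00 + 15 h = 2007-01-13 09:00.
2007-01-13 09:00 + 15 h = 2007-01-14 00:00.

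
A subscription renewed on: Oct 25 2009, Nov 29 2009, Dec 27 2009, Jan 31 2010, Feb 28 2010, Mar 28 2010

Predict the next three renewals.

Apr 25 2010, May 30 2010, Jun 27 2010

These are Sundays with 35, 28, 35, 28, 28-day gaps.
Each is the final Sunday of its month — Nov 29 2009 is past the 28th, so '4th Sunday' doesn't fit.
Last Sunday of April 2010: Apr 25 2010.
May 2010 ends with Sunday May 30 2010.
June 2010 ends with Sunday Jun 27 2010.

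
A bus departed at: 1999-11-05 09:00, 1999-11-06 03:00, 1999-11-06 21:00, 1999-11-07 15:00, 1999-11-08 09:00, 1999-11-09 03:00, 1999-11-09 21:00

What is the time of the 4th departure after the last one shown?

Spacing: 18, 18, 18, 18, 18, 18 h — constant 18 h.
1999-11-09 21:00 + 18 h = 1999-11-10 15:00.
1999-11-10 15:00 + 18 h = 1999-11-11 09:00.
1999-11-11 09:00 + 18 h = 1999-11-12 03:00.
1999-11-12 03:00 + 18 h = 1999-11-12 21:00.

1999-11-12 21:00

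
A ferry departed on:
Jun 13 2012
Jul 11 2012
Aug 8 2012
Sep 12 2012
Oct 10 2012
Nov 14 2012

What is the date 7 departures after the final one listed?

Jun 12 2013

All dates are Wednesdays, 28, 28, 35, 28, 35 days apart.
Specifically, the 2nd Wednesday of each month.
December 2012 — 2nd Wednesday is Dec 12 2012.
January 2013 — 2nd Wednesday is Jan 9 2013.
2nd Wednesday of February 2013: Feb 13 2013.
2nd Wednesday of March 2013: Mar 13 2013.
April 2013 — 2nd Wednesday is Apr 10 2013.
2nd Wednesday of May 2013: May 8 2013.
June 2013 — 2nd Wednesday is Jun 12 2013.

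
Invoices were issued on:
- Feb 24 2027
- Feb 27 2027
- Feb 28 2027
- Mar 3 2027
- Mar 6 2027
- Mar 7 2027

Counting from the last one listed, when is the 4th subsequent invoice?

Gaps: 3, 1, 3, 3, 1 days — not constant, but cyclic with period 3.
The events fall on every Wednesday, Saturday and Sunday.
The following Wednesday is Mar 10 2027.
The following Saturday is Mar 13 2027.
Next Sunday: Mar 14 2027.
Next Wednesday: Mar 17 2027.

Mar 17 2027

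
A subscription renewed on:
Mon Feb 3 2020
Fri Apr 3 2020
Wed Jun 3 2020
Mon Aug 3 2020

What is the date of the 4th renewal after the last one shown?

Sat Apr 3 2021

The day-of-month is always 3 (60, 61, 61 days between events).
So this recurs on the 3rd of every 2 months.
October 2020: Sat Oct 3 2020.
December 2020: Thu Dec 3 2020.
February 2021: Wed Feb 3 2021.
Next: April 2021 → Sat Apr 3 2021.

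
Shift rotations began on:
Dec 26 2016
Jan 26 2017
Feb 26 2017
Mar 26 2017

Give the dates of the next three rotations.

The day-of-month is always 26 (31, 31, 28 days between events).
So this recurs on the 26th of each month.
April 2017: Apr 26 2017.
Next: May 2017 → May 26 2017.
June 2017: Jun 26 2017.

Apr 26 2017, May 26 2017, Jun 26 2017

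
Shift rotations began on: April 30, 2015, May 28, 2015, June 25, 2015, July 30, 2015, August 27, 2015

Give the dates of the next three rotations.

These are Thursdays with 28, 28, 35, 28-day gaps.
Each is the final Thursday of its month — April 30, 2015 is past the 28th, so '4th Thursday' doesn't fit.
September 2015 ends with Thursday September 24, 2015.
October 2015 ends with Thursday October 29, 2015.
Last Thursday of November 2015: November 26, 2015.

September 24, 2015; October 29, 2015; November 26, 2015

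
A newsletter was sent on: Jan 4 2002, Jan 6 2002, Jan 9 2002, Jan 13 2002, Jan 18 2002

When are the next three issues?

The spacing grows by 1 each time: 2, 3, 4, 5 days.
Next gap: 6 days. Jan 18 2002 + 6 days = Jan 24 2002.
Next gap: 7 days. Jan 24 2002 + 7 days = Jan 31 2002.
Next gap: 8 days. Jan 31 2002 + 8 days = Feb 8 2002.

Jan 24 2002, Jan 31 2002, Feb 8 2002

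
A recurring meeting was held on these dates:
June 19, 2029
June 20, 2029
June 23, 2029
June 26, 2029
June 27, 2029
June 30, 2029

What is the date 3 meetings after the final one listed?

The gap pattern 1, 3, 3, 1, 3 repeats every 3 events.
These are the Tuesdays, Wednesdays and Saturdays of each week.
Next Tuesday: July 3, 2029.
Next Wednesday: July 4, 2029.
Next Saturday: July 7, 2029.

July 7, 2029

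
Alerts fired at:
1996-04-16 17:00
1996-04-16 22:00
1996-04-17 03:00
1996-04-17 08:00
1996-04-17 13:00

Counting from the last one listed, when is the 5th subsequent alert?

The interval is a steady 5 hours (5, 5, 5, 5).
1996-04-17 13:00 + 5 h = 1996-04-17 18:00.
1996-04-17 18:00 + 5 h = 1996-04-17 23:00.
1996-04-17 23:00 + 5 h = 1996-04-18 04:00.
1996-04-18 04:00 + 5 h = 1996-04-18 09:00.
1996-04-18 09:00 + 5 h = 1996-04-18 14:00.

1996-04-18 14:00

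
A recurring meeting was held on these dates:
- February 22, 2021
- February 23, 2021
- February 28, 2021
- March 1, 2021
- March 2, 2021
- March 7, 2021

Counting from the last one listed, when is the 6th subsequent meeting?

March 21, 2021

Gaps: 1, 5, 1, 1, 5 days — not constant, but cyclic with period 3.
The events fall on every Monday, Tuesday and Sunday.
The following Monday is March 8, 2021.
Next Tuesday: March 9, 2021.
Next Sunday: March 14, 2021.
Next Monday: March 15, 2021.
Next Tuesday: March 16, 2021.
Next Sunday: March 21, 2021.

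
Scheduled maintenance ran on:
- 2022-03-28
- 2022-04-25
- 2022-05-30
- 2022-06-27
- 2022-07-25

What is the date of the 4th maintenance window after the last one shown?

These are Mondays with 28, 35, 28, 28-day gaps.
Each is the final Monday of its month — 2022-05-30 is past the 28th, so '4th Monday' doesn't fit.
August 2022 ends with Monday 2022-08-29.
Last Monday of September 2022: 2022-09-26.
Last Monday of October 2022: 2022-10-31.
November 2022 ends with Monday 2022-11-28.

2022-11-28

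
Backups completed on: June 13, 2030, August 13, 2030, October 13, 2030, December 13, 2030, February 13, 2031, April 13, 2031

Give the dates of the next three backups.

The day-of-month is always 13 (61, 61, 61, 62, 59 days between events).
So this recurs on the 13th of every 2 months.
Next: June 2031 → June 13, 2031.
August 2031: August 13, 2031.
October 2031: October 13, 2031.

June 13, 2031; August 13, 2031; October 13, 2031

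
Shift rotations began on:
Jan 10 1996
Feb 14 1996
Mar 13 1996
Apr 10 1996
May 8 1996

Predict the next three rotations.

Jun 12 1996, Jul 10 1996, Aug 14 1996

These are Wednesdays at 28- or 35-day spacing (35, 28, 28, 28).
The pattern: 2nd Wednesday of the month.
June 1996 — 2nd Wednesday is Jun 12 1996.
July 1996 — 2nd Wednesday is Jul 10 1996.
2nd Wednesday of August 1996: Aug 14 1996.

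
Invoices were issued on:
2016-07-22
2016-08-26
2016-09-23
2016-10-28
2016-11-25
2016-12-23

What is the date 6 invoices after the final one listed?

2017-06-23

These are Fridays at 28- or 35-day spacing (35, 28, 35, 28, 28).
The pattern: 4th Friday of the month.
4th Friday of January 2017: 2017-01-27.
February 2017 — 4th Friday is 2017-02-24.
4th Friday of March 2017: 2017-03-24.
4th Friday of April 2017: 2017-04-28.
4th Friday of May 2017: 2017-05-26.
June 2017 — 4th Friday is 2017-06-23.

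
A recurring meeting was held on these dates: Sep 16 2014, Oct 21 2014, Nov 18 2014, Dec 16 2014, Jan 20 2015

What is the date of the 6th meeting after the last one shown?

Jul 21 2015

These are Tuesdays at 28- or 35-day spacing (35, 28, 28, 35).
The pattern: 3rd Tuesday of the month.
February 2015 — 3rd Tuesday is Feb 17 2015.
March 2015 — 3rd Tuesday is Mar 17 2015.
3rd Tuesday of April 2015: Apr 21 2015.
May 2015 — 3rd Tuesday is May 19 2015.
3rd Tuesday of June 2015: Jun 16 2015.
July 2015 — 3rd Tuesday is Jul 21 2015.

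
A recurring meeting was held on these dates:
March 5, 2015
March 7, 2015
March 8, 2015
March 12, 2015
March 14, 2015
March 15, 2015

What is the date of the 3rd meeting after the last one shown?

Every event lands on a Thursday or Saturday or Sunday (gaps cycle 2, 1, 4, 2, 1).
So the schedule is: every Thursday, Saturday and Sunday.
Next Thursday: March 19, 2015.
The following Saturday is March 21, 2015.
The following Sunday is March 22, 2015.

March 22, 2015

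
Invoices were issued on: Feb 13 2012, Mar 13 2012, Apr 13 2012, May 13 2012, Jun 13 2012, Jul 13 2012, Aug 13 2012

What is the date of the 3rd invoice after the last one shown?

Each date is the 13th; the gaps (29, 31, 30, 31, 30, 31) track the month lengths.
The rule is the 13th of each month.
Next: September 2012 → Sep 13 2012.
October 2012: Oct 13 2012.
November 2012: Nov 13 2012.

Nov 13 2012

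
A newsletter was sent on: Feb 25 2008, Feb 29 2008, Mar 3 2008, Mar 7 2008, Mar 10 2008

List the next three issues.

Every event lands on a Monday or Friday (gaps cycle 4, 3, 4, 3).
So the schedule is: every Monday and Friday.
Next Friday: Mar 14 2008.
Next Monday: Mar 17 2008.
Next Friday: Mar 21 2008.

Mar 14 2008, Mar 17 2008, Mar 21 2008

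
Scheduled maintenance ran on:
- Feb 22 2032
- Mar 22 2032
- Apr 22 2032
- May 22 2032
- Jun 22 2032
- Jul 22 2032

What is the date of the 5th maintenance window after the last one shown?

Dec 22 2032

Each date is the 22nd; the gaps (29, 31, 30, 31, 30) track the month lengths.
The rule is the 22nd of each month.
August 2032: Aug 22 2032.
September 2032: Sep 22 2032.
October 2032: Oct 22 2032.
November 2032: Nov 22 2032.
December 2032: Dec 22 2032.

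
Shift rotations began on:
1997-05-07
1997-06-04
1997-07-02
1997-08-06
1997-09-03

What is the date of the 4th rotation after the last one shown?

Gaps: 28, 28, 35, 28 days — a mix of 28 and 35. Every date is a Wednesday.
Each is the 1st Wednesday of its month.
October 1997 — 1st Wednesday is 1997-10-01.
November 1997 — 1st Wednesday is 1997-11-05.
1st Wednesday of December 1997: 1997-12-03.
January 1998 — 1st Wednesday is 1998-01-07.

1998-01-07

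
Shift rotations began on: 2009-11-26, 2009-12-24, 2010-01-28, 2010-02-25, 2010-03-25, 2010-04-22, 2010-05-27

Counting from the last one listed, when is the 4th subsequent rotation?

2010-09-23

All dates are Thursdays, 28, 35, 28, 28, 28, 35 days apart.
Specifically, the 4th Thursday of each month.
4th Thursday of June 2010: 2010-06-24.
4th Thursday of July 2010: 2010-07-22.
4th Thursday of August 2010: 2010-08-26.
4th Thursday of September 2010: 2010-09-23.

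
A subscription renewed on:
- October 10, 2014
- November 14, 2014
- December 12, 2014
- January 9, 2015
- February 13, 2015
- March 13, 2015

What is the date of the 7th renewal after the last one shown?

These are Fridays at 28- or 35-day spacing (35, 28, 28, 35, 28).
The pattern: 2nd Friday of the month.
2nd Friday of April 2015: April 10, 2015.
2nd Friday of May 2015: May 8, 2015.
June 2015 — 2nd Friday is June 12, 2015.
2nd Friday of July 2015: July 10, 2015.
2nd Friday of August 2015: August 14, 2015.
2nd Friday of September 2015: September 11, 2015.
2nd Friday of October 2015: October 9, 2015.

October 9, 2015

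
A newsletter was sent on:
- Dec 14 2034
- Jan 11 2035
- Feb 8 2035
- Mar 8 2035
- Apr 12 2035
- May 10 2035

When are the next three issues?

Jun 14 2035, Jul 12 2035, Aug 9 2035

All dates are Thursdays, 28, 28, 28, 35, 28 days apart.
Specifically, the 2nd Thursday of each month.
2nd Thursday of June 2035: Jun 14 2035.
July 2035 — 2nd Thursday is Jul 12 2035.
2nd Thursday of August 2035: Aug 9 2035.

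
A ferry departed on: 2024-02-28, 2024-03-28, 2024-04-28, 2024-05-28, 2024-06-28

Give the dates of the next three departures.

2024-07-28, 2024-08-28, 2024-09-28

The day-of-month is always 28 (29, 31, 30, 31 days between events).
So this recurs on the 28th of each month.
July 2024: 2024-07-28.
Next: August 2024 → 2024-08-28.
September 2024: 2024-09-28.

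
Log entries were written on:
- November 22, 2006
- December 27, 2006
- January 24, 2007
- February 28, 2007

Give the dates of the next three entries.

March 28, 2007; April 25, 2007; May 23, 2007

All dates are Wednesdays, 35, 28, 35 days apart.
Specifically, the 4th Wednesday of each month.
4th Wednesday of March 2007: March 28, 2007.
April 2007 — 4th Wednesday is April 25, 2007.
May 2007 — 4th Wednesday is May 23, 2007.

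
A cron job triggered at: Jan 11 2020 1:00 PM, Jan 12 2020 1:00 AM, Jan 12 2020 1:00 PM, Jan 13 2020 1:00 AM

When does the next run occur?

Jan 13 2020 1:00 PM

Gaps: 12, 12, 12 hours — each event is 12 hours after the previous one.
Jan 13 2020 1:00 AM + 12 h = Jan 13 2020 1:00 PM.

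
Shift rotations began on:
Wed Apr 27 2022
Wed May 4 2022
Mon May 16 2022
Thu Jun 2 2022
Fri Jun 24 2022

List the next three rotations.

Intervals are 7, 12, 17, 22 days — an arithmetic progression with common difference 5.
Next gap: 27 days. Fri Jun 24 2022 + 27 days = Thu Jul 21 2022.
Next gap: 32 days. Thu Jul 21 2022 + 32 days = Mon Aug 22 2022.
Next gap: 37 days. Mon Aug 22 2022 + 37 days = Wed Sep 28 2022.

Thu Jul 21 2022, Mon Aug 22 2022, Wed Sep 28 2022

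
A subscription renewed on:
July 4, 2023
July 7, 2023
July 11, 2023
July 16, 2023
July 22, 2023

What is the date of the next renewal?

July 29, 2023

The spacing grows by 1 each time: 3, 4, 5, 6 days.
Next gap: 7 days. July 22, 2023 + 7 days = July 29, 2023.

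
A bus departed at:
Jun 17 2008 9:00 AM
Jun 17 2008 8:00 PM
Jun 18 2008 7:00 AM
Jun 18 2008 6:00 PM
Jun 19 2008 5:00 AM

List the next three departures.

Jun 19 2008 4:00 PM, Jun 20 2008 3:00 AM, Jun 20 2008 2:00 PM

Spacing: 11, 11, 11, 11 h — constant 11 h.
Jun 19 2008 5:00 AM + 11 h = Jun 19 2008 4:00 PM.
Jun 19 2008 4:00 PM + 11 h = Jun 20 2008 3:00 AM.
Jun 20 2008 3:00 AM + 11 h = Jun 20 2008 2:00 PM.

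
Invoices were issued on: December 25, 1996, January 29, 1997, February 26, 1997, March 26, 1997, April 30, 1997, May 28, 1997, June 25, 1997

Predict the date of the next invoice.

July 30, 1997

These are Wednesdays with 35, 28, 28, 35, 28, 28-day gaps.
Each is the final Wednesday of its month — January 29, 1997 is past the 28th, so '4th Wednesday' doesn't fit.
Last Wednesday of July 1997: July 30, 1997.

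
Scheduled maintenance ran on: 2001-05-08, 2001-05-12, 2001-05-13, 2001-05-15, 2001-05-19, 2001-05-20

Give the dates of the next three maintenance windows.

2001-05-22, 2001-05-26, 2001-05-27

Gaps: 4, 1, 2, 4, 1 days — not constant, but cyclic with period 3.
The events fall on every Tuesday, Saturday and Sunday.
The following Tuesday is 2001-05-22.
The following Saturday is 2001-05-26.
Next Sunday: 2001-05-27.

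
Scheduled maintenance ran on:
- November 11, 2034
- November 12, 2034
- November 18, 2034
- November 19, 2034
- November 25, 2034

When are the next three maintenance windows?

November 26, 2034; December 2, 2034; December 3, 2034

Every event lands on a Saturday or Sunday (gaps cycle 1, 6, 1, 6).
So the schedule is: every Saturday and Sunday.
Next Sunday: November 26, 2034.
Next Saturday: December 2, 2034.
The following Sunday is December 3, 2034.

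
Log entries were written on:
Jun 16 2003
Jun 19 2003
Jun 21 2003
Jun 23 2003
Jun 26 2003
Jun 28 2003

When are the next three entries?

Jun 30 2003, Jul 3 2003, Jul 5 2003

The gap pattern 3, 2, 2, 3, 2 repeats every 3 events.
These are the Mondays, Thursdays and Saturdays of each week.
Next Monday: Jun 30 2003.
Next Thursday: Jul 3 2003.
The following Saturday is Jul 5 2003.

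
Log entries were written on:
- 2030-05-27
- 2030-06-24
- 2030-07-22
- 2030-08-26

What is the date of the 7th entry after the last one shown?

These are Mondays at 28- or 35-day spacing (28, 28, 35).
The pattern: 4th Monday of the month.
4th Monday of September 2030: 2030-09-23.
4th Monday of October 2030: 2030-10-28.
November 2030 — 4th Monday is 2030-11-25.
December 2030 — 4th Monday is 2030-12-23.
January 2031 — 4th Monday is 2031-01-27.
February 2031 — 4th Monday is 2031-02-24.
March 2031 — 4th Monday is 2031-03-24.

2031-03-24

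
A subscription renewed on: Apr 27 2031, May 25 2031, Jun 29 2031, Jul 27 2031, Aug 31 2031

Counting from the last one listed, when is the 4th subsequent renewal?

All Sundays; the gaps (28, 35, 28, 35) vary with month length.
This is the last Sunday of each month.
September 2031 ends with Sunday Sep 28 2031.
October 2031 ends with Sunday Oct 26 2031.
Last Sunday of November 2031: Nov 30 2031.
December 2031 ends with Sunday Dec 28 2031.

Dec 28 2031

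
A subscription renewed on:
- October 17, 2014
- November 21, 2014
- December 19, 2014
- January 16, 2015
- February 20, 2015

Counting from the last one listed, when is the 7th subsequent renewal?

September 18, 2015

These are Fridays at 28- or 35-day spacing (35, 28, 28, 35).
The pattern: 3rd Friday of the month.
March 2015 — 3rd Friday is March 20, 2015.
3rd Friday of April 2015: April 17, 2015.
May 2015 — 3rd Friday is May 15, 2015.
3rd Friday of June 2015: June 19, 2015.
3rd Friday of July 2015: July 17, 2015.
August 2015 — 3rd Friday is August 21, 2015.
September 2015 — 3rd Friday is September 18, 2015.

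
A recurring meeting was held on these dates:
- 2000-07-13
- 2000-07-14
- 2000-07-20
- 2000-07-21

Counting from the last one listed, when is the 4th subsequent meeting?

Every event lands on a Thursday or Friday (gaps cycle 1, 6, 1).
So the schedule is: every Thursday and Friday.
The following Thursday is 2000-07-27.
The following Friday is 2000-07-28.
The following Thursday is 2000-08-03.
Next Friday: 2000-08-04.

2000-08-04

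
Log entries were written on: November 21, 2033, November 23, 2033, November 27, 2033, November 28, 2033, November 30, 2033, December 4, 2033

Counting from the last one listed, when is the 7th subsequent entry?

December 19, 2033

The gap pattern 2, 4, 1, 2, 4 repeats every 3 events.
These are the Mondays, Wednesdays and Sundays of each week.
Next Monday: December 5, 2033.
Next Wednesday: December 7, 2033.
Next Sunday: December 11, 2033.
The following Monday is December 12, 2033.
The following Wednesday is December 14, 2033.
The following Sunday is December 18, 2033.
Next Monday: December 19, 2033.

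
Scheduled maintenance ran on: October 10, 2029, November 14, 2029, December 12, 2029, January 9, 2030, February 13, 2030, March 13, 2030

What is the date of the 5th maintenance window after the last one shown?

Gaps: 35, 28, 28, 35, 28 days — a mix of 28 and 35. Every date is a Wednesday.
Each is the 2nd Wednesday of its month.
2nd Wednesday of April 2030: April 10, 2030.
May 2030 — 2nd Wednesday is May 8, 2030.
2nd Wednesday of June 2030: June 12, 2030.
2nd Wednesday of July 2030: July 10, 2030.
August 2030 — 2nd Wednesday is August 14, 2030.

August 14, 2030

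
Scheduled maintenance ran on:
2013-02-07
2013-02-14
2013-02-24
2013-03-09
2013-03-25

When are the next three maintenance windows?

2013-04-13, 2013-05-05, 2013-05-30

The spacing grows by 3 each time: 7, 10, 13, 16 days.
Next gap: 19 days. 2013-03-25 + 19 days = 2013-04-13.
Next gap: 22 days. 2013-04-13 + 22 days = 2013-05-05.
Next gap: 25 days. 2013-05-05 + 25 days = 2013-05-30.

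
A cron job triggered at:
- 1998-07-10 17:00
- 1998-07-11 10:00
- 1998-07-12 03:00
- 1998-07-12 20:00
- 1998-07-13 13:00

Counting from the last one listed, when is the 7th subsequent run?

1998-07-18 12:00

The interval is a steady 17 hours (17, 17, 17, 17).
1998-07-13 13:00 + 17 h = 1998-07-14 06:00.
1998-07-14 06:00 + 17 h = 1998-07-14 23:00.
1998-07-14 23:00 + 17 h = 1998-07-15 16:00.
1998-07-15 16:00 + 17 h = 1998-07-16 09:00.
1998-07-16 09:00 + 17 h = 1998-07-17 02:00.
1998-07-17 02:00 + 17 h = 1998-07-17 19:00.
1998-07-17 19:00 + 17 h = 1998-07-18 12:00.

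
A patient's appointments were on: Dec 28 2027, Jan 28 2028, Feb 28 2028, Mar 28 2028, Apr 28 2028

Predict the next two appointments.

Each date is the 28th; the gaps (31, 31, 29, 31) track the month lengths.
The rule is the 28th of each month.
May 2028: May 28 2028.
June 2028: Jun 28 2028.

May 28 2028, Jun 28 2028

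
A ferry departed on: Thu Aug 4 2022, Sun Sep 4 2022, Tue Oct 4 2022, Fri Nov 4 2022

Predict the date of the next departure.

Sun Dec 4 2022

The day-of-month is always 4 (31, 30, 31 days between events).
So this recurs on the 4th of each month.
Next: December 2022 → Sun Dec 4 2022.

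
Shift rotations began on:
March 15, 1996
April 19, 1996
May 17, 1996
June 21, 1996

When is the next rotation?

July 19, 1996

Gaps: 35, 28, 35 days — a mix of 28 and 35. Every date is a Friday.
Each is the 3rd Friday of its month.
3rd Friday of July 1996: July 19, 1996.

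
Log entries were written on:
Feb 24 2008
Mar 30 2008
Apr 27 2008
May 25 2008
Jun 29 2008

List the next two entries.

Jul 27 2008, Aug 31 2008

Every date is a Sunday; gaps 35, 28, 28, 35 days.
Each is the last Sunday of its month (at least one falls on the 29th or later, ruling out '4th Sunday').
July 2008 ends with Sunday Jul 27 2008.
Last Sunday of August 2008: Aug 31 2008.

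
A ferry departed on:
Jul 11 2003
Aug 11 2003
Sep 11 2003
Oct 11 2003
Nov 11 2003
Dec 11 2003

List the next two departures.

Jan 11 2004, Feb 11 2004

Each date is the 11th; the gaps (31, 31, 30, 31, 30) track the month lengths.
The rule is the 11th of each month.
Next: January 2004 → Jan 11 2004.
February 2004: Feb 11 2004.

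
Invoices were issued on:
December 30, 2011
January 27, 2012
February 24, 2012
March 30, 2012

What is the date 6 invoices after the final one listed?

Every date is a Friday; gaps 28, 28, 35 days.
Each is the last Friday of its month (at least one falls on the 29th or later, ruling out '4th Friday').
April 2012 ends with Friday April 27, 2012.
Last Friday of May 2012: May 25, 2012.
Last Friday of June 2012: June 29, 2012.
Last Friday of July 2012: July 27, 2012.
Last Friday of August 2012: August 31, 2012.
Last Friday of September 2012: September 28, 2012.

September 28, 2012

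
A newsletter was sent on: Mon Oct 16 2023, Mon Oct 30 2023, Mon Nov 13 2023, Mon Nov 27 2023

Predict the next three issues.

Gaps between consecutive events: 14, 14, 14 days — a constant 14-day interval.
Mon Nov 27 2023 + 14 days = Mon Dec 11 2023.
Mon Dec 11 2023 + 14 days = Mon Dec 25 2023.
Mon Dec 25 2023 + 14 days = Mon Jan 8 2024.

Mon Dec 11 2023, Mon Dec 25 2023, Mon Jan 8 2024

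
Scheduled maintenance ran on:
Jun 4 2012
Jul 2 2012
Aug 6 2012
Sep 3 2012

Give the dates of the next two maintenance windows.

These are Mondays at 28- or 35-day spacing (28, 35, 28).
The pattern: 1st Monday of the month.
1st Monday of October 2012: Oct 1 2012.
November 2012 — 1st Monday is Nov 5 2012.

Oct 1 2012, Nov 5 2012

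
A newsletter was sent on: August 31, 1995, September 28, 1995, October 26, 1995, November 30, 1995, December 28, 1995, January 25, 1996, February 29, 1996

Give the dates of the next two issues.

All Thursdays; the gaps (28, 28, 35, 28, 28, 35) vary with month length.
This is the last Thursday of each month.
Last Thursday of March 1996: March 28, 1996.
April 1996 ends with Thursday April 25, 1996.

March 28, 1996; April 25, 1996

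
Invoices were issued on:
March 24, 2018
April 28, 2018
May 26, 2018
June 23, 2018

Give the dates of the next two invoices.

July 28, 2018; August 25, 2018

These are Saturdays at 28- or 35-day spacing (35, 28, 28).
The pattern: 4th Saturday of the month.
4th Saturday of July 2018: July 28, 2018.
August 2018 — 4th Saturday is August 25, 2018.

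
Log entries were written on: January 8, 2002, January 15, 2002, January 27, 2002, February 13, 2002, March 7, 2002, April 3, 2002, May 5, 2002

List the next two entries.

June 11, 2002; July 23, 2002

Gaps: 7, 12, 17, 22, 27, 32 days — each gap is 5 larger than the previous one.
Next gap: 37 days. May 5, 2002 + 37 days = June 11, 2002.
Next gap: 42 days. June 11, 2002 + 42 days = July 23, 2002.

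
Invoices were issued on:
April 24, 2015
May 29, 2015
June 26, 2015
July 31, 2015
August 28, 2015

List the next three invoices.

September 25, 2015; October 30, 2015; November 27, 2015

Every date is a Friday; gaps 35, 28, 35, 28 days.
Each is the last Friday of its month (at least one falls on the 29th or later, ruling out '4th Friday').
Last Friday of September 2015: September 25, 2015.
October 2015 ends with Friday October 30, 2015.
November 2015 ends with Friday November 27, 2015.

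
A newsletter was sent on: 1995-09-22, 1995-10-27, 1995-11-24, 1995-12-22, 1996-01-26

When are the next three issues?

These are Fridays at 28- or 35-day spacing (35, 28, 28, 35).
The pattern: 4th Friday of the month.
February 1996 — 4th Friday is 1996-02-23.
March 1996 — 4th Friday is 1996-03-22.
4th Friday of April 1996: 1996-04-26.

1996-02-23, 1996-03-22, 1996-04-26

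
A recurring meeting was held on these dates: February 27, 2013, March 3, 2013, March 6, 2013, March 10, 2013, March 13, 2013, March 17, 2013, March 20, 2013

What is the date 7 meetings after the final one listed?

April 14, 2013

Every event lands on a Wednesday or Sunday (gaps cycle 4, 3, 4, 3, 4, 3).
So the schedule is: every Wednesday and Sunday.
The following Sunday is March 24, 2013.
The following Wednesday is March 27, 2013.
The following Sunday is March 31, 2013.
Next Wednesday: April 3, 2013.
The following Sunday is April 7, 2013.
Next Wednesday: April 10, 2013.
Next Sunday: April 14, 2013.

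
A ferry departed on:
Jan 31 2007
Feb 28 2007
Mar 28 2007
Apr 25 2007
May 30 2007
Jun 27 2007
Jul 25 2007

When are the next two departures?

Aug 29 2007, Sep 26 2007

Every date is a Wednesday; gaps 28, 28, 28, 35, 28, 28 days.
Each is the last Wednesday of its month (at least one falls on the 29th or later, ruling out '4th Wednesday').
Last Wednesday of August 2007: Aug 29 2007.
Last Wednesday of September 2007: Sep 26 2007.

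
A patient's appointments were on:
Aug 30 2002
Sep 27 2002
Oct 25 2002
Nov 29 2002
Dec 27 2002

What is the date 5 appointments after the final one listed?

May 30 2003

These are Fridays with 28, 28, 35, 28-day gaps.
Each is the final Friday of its month — Aug 30 2002 is past the 28th, so '4th Friday' doesn't fit.
January 2003 ends with Friday Jan 31 2003.
February 2003 ends with Friday Feb 28 2003.
March 2003 ends with Friday Mar 28 2003.
Last Friday of April 2003: Apr 25 2003.
May 2003 ends with Friday May 30 2003.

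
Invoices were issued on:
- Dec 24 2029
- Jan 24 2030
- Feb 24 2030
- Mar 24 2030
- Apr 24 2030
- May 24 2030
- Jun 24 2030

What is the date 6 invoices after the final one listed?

The day-of-month is always 24 (31, 31, 28, 31, 30, 31 days between events).
So this recurs on the 24th of each month.
July 2030: Jul 24 2030.
August 2030: Aug 24 2030.
September 2030: Sep 24 2030.
October 2030: Oct 24 2030.
November 2030: Nov 24 2030.
Next: December 2030 → Dec 24 2030.

Dec 24 2030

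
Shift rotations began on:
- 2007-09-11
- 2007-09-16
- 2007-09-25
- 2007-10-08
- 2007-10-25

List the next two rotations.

2007-11-15, 2007-12-10

Gaps: 5, 9, 13, 17 days — each gap is 4 larger than the previous one.
Next gap: 21 days. 2007-10-25 + 21 days = 2007-11-15.
Next gap: 25 days. 2007-11-15 + 25 days = 2007-12-10.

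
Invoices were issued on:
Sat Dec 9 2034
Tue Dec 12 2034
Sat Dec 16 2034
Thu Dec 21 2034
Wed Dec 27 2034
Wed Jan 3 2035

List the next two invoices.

Thu Jan 11 2035, Sat Jan 20 2035

Gaps: 3, 4, 5, 6, 7 days — each gap is 1 larger than the previous one.
Next gap: 8 days. Wed Jan 3 2035 + 8 days = Thu Jan 11 2035.
Next gap: 9 days. Thu Jan 11 2035 + 9 days = Sat Jan 20 2035.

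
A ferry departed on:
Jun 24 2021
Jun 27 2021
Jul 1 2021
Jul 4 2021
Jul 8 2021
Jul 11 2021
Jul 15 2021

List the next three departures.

Jul 18 2021, Jul 22 2021, Jul 25 2021

The gap pattern 3, 4, 3, 4, 3, 4 repeats every 2 events.
These are the Thursdays and Sundays of each week.
The following Sunday is Jul 18 2021.
Next Thursday: Jul 22 2021.
The following Sunday is Jul 25 2021.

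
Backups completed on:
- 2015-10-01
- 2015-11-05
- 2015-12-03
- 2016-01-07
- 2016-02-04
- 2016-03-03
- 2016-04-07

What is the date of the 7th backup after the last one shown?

These are Thursdays at 28- or 35-day spacing (35, 28, 35, 28, 28, 35).
The pattern: 1st Thursday of the month.
1st Thursday of May 2016: 2016-05-05.
June 2016 — 1st Thursday is 2016-06-02.
July 2016 — 1st Thursday is 2016-07-07.
August 2016 — 1st Thursday is 2016-08-04.
September 2016 — 1st Thursday is 2016-09-01.
October 2016 — 1st Thursday is 2016-10-06.
1st Thursday of November 2016: 2016-11-03.

2016-11-03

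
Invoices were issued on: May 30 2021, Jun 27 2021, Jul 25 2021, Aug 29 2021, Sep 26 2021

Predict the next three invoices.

Oct 31 2021, Nov 28 2021, Dec 26 2021

Every date is a Sunday; gaps 28, 28, 35, 28 days.
Each is the last Sunday of its month (at least one falls on the 29th or later, ruling out '4th Sunday').
October 2021 ends with Sunday Oct 31 2021.
November 2021 ends with Sunday Nov 28 2021.
December 2021 ends with Sunday Dec 26 2021.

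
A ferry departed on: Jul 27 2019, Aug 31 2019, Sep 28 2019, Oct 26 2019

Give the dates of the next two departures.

Nov 30 2019, Dec 28 2019

Every date is a Saturday; gaps 35, 28, 28 days.
Each is the last Saturday of its month (at least one falls on the 29th or later, ruling out '4th Saturday').
Last Saturday of November 2019: Nov 30 2019.
December 2019 ends with Saturday Dec 28 2019.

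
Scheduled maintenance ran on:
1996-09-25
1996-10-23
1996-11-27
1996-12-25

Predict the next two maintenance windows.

Gaps: 28, 35, 28 days — a mix of 28 and 35. Every date is a Wednesday.
Each is the 4th Wednesday of its month.
January 1997 — 4th Wednesday is 1997-01-22.
4th Wednesday of February 1997: 1997-02-26.

1997-01-22, 1997-02-26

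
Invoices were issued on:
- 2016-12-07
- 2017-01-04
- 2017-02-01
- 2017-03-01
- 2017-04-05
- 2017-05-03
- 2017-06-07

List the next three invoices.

2017-07-05, 2017-08-02, 2017-09-06

These are Wednesdays at 28- or 35-day spacing (28, 28, 28, 35, 28, 35).
The pattern: 1st Wednesday of the month.
1st Wednesday of July 2017: 2017-07-05.
1st Wednesday of August 2017: 2017-08-02.
September 2017 — 1st Wednesday is 2017-09-06.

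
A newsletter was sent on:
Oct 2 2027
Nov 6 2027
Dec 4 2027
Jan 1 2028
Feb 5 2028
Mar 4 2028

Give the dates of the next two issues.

All dates are Saturdays, 35, 28, 28, 35, 28 days apart.
Specifically, the 1st Saturday of each month.
April 2028 — 1st Saturday is Apr 1 2028.
1st Saturday of May 2028: May 6 2028.

Apr 1 2028, May 6 2028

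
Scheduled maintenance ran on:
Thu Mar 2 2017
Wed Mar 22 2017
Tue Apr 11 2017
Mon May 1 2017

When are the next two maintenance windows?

Gaps between consecutive events: 20, 20, 20 days — a constant 20-day interval.
Mon May 1 2017 + 20 days = Sun May 21 2017.
Sun May 21 2017 + 20 days = Sat Jun 10 2017.

Sun May 21 2017, Sat Jun 10 2017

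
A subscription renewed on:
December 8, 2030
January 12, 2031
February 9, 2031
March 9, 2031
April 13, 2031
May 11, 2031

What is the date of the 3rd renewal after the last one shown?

August 10, 2031

Gaps: 35, 28, 28, 35, 28 days — a mix of 28 and 35. Every date is a Sunday.
Each is the 2nd Sunday of its month.
2nd Sunday of June 2031: June 8, 2031.
2nd Sunday of July 2031: July 13, 2031.
August 2031 — 2nd Sunday is August 10, 2031.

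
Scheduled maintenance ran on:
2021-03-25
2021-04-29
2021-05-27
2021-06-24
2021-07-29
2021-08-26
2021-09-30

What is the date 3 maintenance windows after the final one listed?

2021-12-30

All Thursdays; the gaps (35, 28, 28, 35, 28, 35) vary with month length.
This is the last Thursday of each month.
October 2021 ends with Thursday 2021-10-28.
November 2021 ends with Thursday 2021-11-25.
Last Thursday of December 2021: 2021-12-30.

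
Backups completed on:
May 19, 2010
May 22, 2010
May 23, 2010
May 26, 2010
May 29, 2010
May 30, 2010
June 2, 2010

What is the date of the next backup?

The gap pattern 3, 1, 3, 3, 1, 3 repeats every 3 events.
These are the Wednesdays, Saturdays and Sundays of each week.
The following Saturday is June 5, 2010.

June 5, 2010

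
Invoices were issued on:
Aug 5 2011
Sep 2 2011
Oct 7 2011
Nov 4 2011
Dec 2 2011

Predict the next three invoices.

All dates are Fridays, 28, 35, 28, 28 days apart.
Specifically, the 1st Friday of each month.
January 2012 — 1st Friday is Jan 6 2012.
1st Friday of February 2012: Feb 3 2012.
March 2012 — 1st Friday is Mar 2 2012.

Jan 6 2012, Feb 3 2012, Mar 2 2012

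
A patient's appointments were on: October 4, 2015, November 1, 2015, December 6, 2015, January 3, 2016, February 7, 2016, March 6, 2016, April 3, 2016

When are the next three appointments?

Gaps: 28, 35, 28, 35, 28, 28 days — a mix of 28 and 35. Every date is a Sunday.
Each is the 1st Sunday of its month.
May 2016 — 1st Sunday is May 1, 2016.
June 2016 — 1st Sunday is June 5, 2016.
1st Sunday of July 2016: July 3, 2016.

May 1, 2016; June 5, 2016; July 3, 2016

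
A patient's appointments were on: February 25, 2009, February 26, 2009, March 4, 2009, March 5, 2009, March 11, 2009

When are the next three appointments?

Every event lands on a Wednesday or Thursday (gaps cycle 1, 6, 1, 6).
So the schedule is: every Wednesday and Thursday.
The following Thursday is March 12, 2009.
Next Wednesday: March 18, 2009.
Next Thursday: March 19, 2009.

March 12, 2009; March 18, 2009; March 19, 2009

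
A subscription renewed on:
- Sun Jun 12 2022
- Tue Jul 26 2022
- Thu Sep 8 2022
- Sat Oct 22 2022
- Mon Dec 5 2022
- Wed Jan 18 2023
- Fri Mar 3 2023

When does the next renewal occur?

The spacing is 44, 44, 44, 44, 44, 44 days — always 44 days.
Fri Mar 3 2023 + 44 days = Sun Apr 16 2023.

Sun Apr 16 2023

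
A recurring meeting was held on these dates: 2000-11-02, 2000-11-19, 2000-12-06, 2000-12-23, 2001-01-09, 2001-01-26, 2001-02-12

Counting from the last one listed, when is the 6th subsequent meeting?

2001-05-25

Gaps between consecutive events: 17, 17, 17, 17, 17, 17 days — a constant 17-day interval.
2001-02-12 + 17 days = 2001-03-01.
2001-03-01 + 17 days = 2001-03-18.
2001-03-18 + 17 days = 2001-04-04.
2001-04-04 + 17 days = 2001-04-21.
2001-04-21 + 17 days = 2001-05-08.
2001-05-08 + 17 days = 2001-05-25.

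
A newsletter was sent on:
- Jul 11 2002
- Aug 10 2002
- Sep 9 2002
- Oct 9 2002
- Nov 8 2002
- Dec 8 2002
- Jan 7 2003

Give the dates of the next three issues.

Feb 6 2003, Mar 8 2003, Apr 7 2003

Every event comes 30 days after the last (30, 30, 30, 30, 30, 30).
Jan 7 2003 + 30 days = Feb 6 2003.
Feb 6 2003 + 30 days = Mar 8 2003.
Mar 8 2003 + 30 days = Apr 7 2003.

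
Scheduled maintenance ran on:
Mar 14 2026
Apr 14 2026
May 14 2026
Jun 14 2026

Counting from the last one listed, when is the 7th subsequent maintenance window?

Jan 14 2027

Each date is the 14th; the gaps (31, 30, 31) track the month lengths.
The rule is the 14th of each month.
Next: July 2026 → Jul 14 2026.
Next: August 2026 → Aug 14 2026.
Next: September 2026 → Sep 14 2026.
October 2026: Oct 14 2026.
Next: November 2026 → Nov 14 2026.
December 2026: Dec 14 2026.
January 2027: Jan 14 2027.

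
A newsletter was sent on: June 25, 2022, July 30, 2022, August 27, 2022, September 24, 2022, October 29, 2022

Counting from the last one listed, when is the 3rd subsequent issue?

These are Saturdays with 35, 28, 28, 35-day gaps.
Each is the final Saturday of its month — July 30, 2022 is past the 28th, so '4th Saturday' doesn't fit.
November 2022 ends with Saturday November 26, 2022.
December 2022 ends with Saturday December 31, 2022.
Last Saturday of January 2023: January 28, 2023.

January 28, 2023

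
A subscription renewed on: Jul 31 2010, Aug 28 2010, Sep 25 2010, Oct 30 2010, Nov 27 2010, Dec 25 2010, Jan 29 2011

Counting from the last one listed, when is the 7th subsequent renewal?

Aug 27 2011

Every date is a Saturday; gaps 28, 28, 35, 28, 28, 35 days.
Each is the last Saturday of its month (at least one falls on the 29th or later, ruling out '4th Saturday').
February 2011 ends with Saturday Feb 26 2011.
Last Saturday of March 2011: Mar 26 2011.
April 2011 ends with Saturday Apr 30 2011.
May 2011 ends with Saturday May 28 2011.
June 2011 ends with Saturday Jun 25 2011.
Last Saturday of July 2011: Jul 30 2011.
Last Saturday of August 2011: Aug 27 2011.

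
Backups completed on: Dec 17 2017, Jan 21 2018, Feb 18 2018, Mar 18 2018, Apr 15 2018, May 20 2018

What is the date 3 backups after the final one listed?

Aug 19 2018

Gaps: 35, 28, 28, 28, 35 days — a mix of 28 and 35. Every date is a Sunday.
Each is the 3rd Sunday of its month.
June 2018 — 3rd Sunday is Jun 17 2018.
3rd Sunday of July 2018: Jul 15 2018.
August 2018 — 3rd Sunday is Aug 19 2018.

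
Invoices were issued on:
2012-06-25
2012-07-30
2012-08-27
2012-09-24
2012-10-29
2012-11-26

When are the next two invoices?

2012-12-31, 2013-01-28

These are Mondays with 35, 28, 28, 35, 28-day gaps.
Each is the final Monday of its month — 2012-07-30 is past the 28th, so '4th Monday' doesn't fit.
Last Monday of December 2012: 2012-12-31.
January 2013 ends with Monday 2013-01-28.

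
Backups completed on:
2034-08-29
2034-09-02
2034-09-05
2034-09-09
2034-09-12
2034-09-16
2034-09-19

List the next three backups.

Gaps: 4, 3, 4, 3, 4, 3 days — not constant, but cyclic with period 2.
The events fall on every Tuesday and Saturday.
Next Saturday: 2034-09-23.
The following Tuesday is 2034-09-26.
Next Saturday: 2034-09-30.

2034-09-23, 2034-09-26, 2034-09-30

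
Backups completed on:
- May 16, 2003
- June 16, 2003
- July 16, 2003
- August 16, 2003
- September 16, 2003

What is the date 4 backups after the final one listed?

Gaps: 31, 30, 31, 31 days — not constant. Every event is on the 16th of the month.
Pattern: the 16th of each month.
October 2003: October 16, 2003.
Next: November 2003 → November 16, 2003.
December 2003: December 16, 2003.
January 2004: January 16, 2004.

January 16, 2004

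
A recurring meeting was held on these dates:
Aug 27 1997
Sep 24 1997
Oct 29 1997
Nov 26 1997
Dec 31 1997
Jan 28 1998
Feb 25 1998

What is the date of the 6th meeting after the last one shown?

These are Wednesdays with 28, 35, 28, 35, 28, 28-day gaps.
Each is the final Wednesday of its month — Oct 29 1997 is past the 28th, so '4th Wednesday' doesn't fit.
March 1998 ends with Wednesday Mar 25 1998.
April 1998 ends with Wednesday Apr 29 1998.
May 1998 ends with Wednesday May 27 1998.
June 1998 ends with Wednesday Jun 24 1998.
Last Wednesday of July 1998: Jul 29 1998.
August 1998 ends with Wednesday Aug 26 1998.

Aug 26 1998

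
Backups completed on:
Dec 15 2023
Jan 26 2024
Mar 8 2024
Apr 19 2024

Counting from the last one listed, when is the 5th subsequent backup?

The spacing is 42, 42, 42 days — always 42 days.
Apr 19 2024 + 42 days = May 31 2024.
May 31 2024 + 42 days = Jul 12 2024.
Jul 12 2024 + 42 days = Aug 23 2024.
Aug 23 2024 + 42 days = Oct 4 2024.
Oct 4 2024 + 42 days = Nov 15 2024.

Nov 15 2024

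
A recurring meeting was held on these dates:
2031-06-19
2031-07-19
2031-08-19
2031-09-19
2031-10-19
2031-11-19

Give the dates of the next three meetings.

The day-of-month is always 19 (30, 31, 31, 30, 31 days between events).
So this recurs on the 19th of each month.
December 2031: 2031-12-19.
January 2032: 2032-01-19.
February 2032: 2032-02-19.

2031-12-19, 2032-01-19, 2032-02-19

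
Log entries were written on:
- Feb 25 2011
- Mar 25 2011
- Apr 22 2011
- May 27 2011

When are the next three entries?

Gaps: 28, 28, 35 days — a mix of 28 and 35. Every date is a Friday.
Each is the 4th Friday of its month.
June 2011 — 4th Friday is Jun 24 2011.
July 2011 — 4th Friday is Jul 22 2011.
August 2011 — 4th Friday is Aug 26 2011.

Jun 24 2011, Jul 22 2011, Aug 26 2011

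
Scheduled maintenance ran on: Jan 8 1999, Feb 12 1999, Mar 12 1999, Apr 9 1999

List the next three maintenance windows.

May 14 1999, Jun 11 1999, Jul 9 1999

Gaps: 35, 28, 28 days — a mix of 28 and 35. Every date is a Friday.
Each is the 2nd Friday of its month.
2nd Friday of May 1999: May 14 1999.
2nd Friday of June 1999: Jun 11 1999.
2nd Friday of July 1999: Jul 9 1999.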